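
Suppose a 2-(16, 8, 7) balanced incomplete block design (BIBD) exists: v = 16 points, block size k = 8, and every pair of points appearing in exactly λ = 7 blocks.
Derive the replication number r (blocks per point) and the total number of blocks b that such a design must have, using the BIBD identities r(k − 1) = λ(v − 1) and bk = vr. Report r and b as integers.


Any 2-(v, k, λ) BIBD satisfies two necessary conditions:
  (i)  Each point sits in r blocks, and counting incidences through any fixed point gives r(k − 1) = λ(v − 1), so r = λ(v − 1)/(k − 1).
  (ii) Total incidences bk = vr, so b = vr/k.
Step 1: r = λ(v − 1)/(k − 1) = 7·(16 − 1)/(8 − 1) = 7·15/7 = 105/7 = 15.
Step 2: b = vr/k = 16·15/8 = 240/8 = 30.
Check integrality: r = 15 ∈ Z ✓, b = 30 ∈ Z ✓.
(These identities are necessary conditions: they determine r and b for any design with these parameters, but do not by themselves prove that one exists.)

r = 15, b = 30.


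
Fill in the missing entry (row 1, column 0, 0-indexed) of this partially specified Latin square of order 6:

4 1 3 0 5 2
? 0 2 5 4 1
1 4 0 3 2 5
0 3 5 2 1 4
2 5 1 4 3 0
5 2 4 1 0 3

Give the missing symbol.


Row 1 contains symbols [0, 1, 2, 4, 5] — missing [3].
Column 0 contains symbols [0, 1, 2, 4, 5] — missing [3].
The missing symbol must appear in both missing sets; intersection = [3].
Therefore the hidden value is 3.

Missing value = 3.


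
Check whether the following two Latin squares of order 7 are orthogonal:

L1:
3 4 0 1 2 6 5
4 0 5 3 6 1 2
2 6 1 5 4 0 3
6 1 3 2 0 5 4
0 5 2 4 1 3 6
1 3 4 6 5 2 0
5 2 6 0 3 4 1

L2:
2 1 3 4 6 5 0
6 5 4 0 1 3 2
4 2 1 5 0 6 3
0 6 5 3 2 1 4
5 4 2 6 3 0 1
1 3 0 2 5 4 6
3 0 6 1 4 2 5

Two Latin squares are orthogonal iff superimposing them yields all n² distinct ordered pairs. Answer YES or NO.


Form the n² = 49 superimposed pairs (L1[i][j], L2[i][j]), row by row (rows and columns indexed from 0):
row 0: (3,2) (4,1) (0,3) (1,4) (2,6) (6,5) (5,0)
row 1: (4,6) (0,5) (5,4) (3,0) (6,1) (1,3) (2,2)
row 2: (2,4) (6,2) (1,1) (5,5) (4,0) (0,6) (3,3)
row 3: (6,0) (1,6) (3,5) (2,3) (0,2) (5,1) (4,4)
row 4: (0,5) (5,4) (2,2) (4,6) (1,3) (3,0) (6,1)
row 5: (1,1) (3,3) (4,0) (6,2) (5,5) (2,4) (0,6)
row 6: (5,3) (2,0) (6,6) (0,1) (3,4) (4,2) (1,5)
Orthogonality requires all 49 pairs distinct.
But the pair (0,5) repeats: cell (1,1) has L1 = 0, L2 = 5, and cell (4,0) has L1 = 0, L2 = 5.
A repeated pair means some other pair never occurs (only 35 distinct pairs out of 49), so the squares are not orthogonal.
Conclusion: NO.

NO


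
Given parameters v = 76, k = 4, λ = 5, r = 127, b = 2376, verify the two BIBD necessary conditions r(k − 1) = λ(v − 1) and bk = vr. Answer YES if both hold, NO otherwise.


Condition (i): r(k − 1) = 127·3 = 381; λ(v − 1) = 5·75 = 375. Match? NO.
Condition (ii): bk = 2376·4 = 9504; vr = 76·127 = 9652. Match? NO.
Both conditions hold? NO.

NO


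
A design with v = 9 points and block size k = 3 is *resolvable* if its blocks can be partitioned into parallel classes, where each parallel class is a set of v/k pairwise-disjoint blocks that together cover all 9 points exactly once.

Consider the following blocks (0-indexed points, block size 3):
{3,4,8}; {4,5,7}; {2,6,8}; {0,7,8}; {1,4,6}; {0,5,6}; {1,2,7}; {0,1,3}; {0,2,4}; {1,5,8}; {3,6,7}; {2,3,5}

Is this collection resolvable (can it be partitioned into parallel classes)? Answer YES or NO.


v = 9, block size k = 3, number of blocks = 12.
For resolvability, blocks must partition into parallel classes of size v/k = 3.
Total blocks must therefore be a multiple of 3: 12 = 3·4 + 0 ⇒ divisible ✓.
Greedy packing gives 4 candidate class(es). Each should be a full parallel class (size 3, covers all 9 points).
  Class 1 (3 blocks): {3,4,8}; {0,5,6}; {1,2,7}. Points covered: [0, 1, 2, 3, 4, 5, 6, 7, 8].
  Class 2 (3 blocks): {4,5,7}; {2,6,8}; {0,1,3}. Points covered: [0, 1, 2, 3, 4, 5, 6, 7, 8].
  Class 3 (3 blocks): {0,7,8}; {1,4,6}; {2,3,5}. Points covered: [0, 1, 2, 3, 4, 5, 6, 7, 8].
  Class 4 (3 blocks): {0,2,4}; {1,5,8}; {3,6,7}. Points covered: [0, 1, 2, 3, 4, 5, 6, 7, 8].
All classes full (size 3)? YES. All classes cover every point? YES.
Resolvable? YES.

YES


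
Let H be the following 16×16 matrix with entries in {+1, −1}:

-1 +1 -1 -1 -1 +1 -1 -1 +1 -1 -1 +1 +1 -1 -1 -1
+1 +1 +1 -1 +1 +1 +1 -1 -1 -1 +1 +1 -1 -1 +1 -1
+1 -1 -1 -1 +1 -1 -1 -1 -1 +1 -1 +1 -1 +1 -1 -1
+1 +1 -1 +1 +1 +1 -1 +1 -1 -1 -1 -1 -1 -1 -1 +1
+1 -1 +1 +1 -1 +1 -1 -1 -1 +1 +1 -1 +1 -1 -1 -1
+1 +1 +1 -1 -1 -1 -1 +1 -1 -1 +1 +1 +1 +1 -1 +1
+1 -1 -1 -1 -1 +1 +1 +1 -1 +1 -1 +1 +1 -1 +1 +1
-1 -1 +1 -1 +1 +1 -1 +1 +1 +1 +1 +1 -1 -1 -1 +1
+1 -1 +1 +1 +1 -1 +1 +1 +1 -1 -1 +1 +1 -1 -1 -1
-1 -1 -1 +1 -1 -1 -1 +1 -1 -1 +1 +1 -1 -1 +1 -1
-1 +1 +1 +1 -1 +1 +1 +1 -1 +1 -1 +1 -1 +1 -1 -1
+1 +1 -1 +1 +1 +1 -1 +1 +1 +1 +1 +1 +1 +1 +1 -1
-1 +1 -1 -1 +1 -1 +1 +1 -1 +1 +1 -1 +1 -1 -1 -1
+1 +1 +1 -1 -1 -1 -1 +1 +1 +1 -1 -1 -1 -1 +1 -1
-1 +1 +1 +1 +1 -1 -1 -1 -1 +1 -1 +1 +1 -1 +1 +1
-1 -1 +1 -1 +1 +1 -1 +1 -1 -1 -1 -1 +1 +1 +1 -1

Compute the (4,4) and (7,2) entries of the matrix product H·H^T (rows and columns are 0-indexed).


Row 2 of H: [1, -1, -1, -1, 1, -1, -1, -1, -1, 1, -1, 1, -1, 1, -1, -1].
Row 4 of H: [1, -1, 1, 1, -1, 1, -1, -1, -1, 1, 1, -1, 1, -1, -1, -1].
Row 7 of H: [-1, -1, 1, -1, 1, 1, -1, 1, 1, 1, 1, 1, -1, -1, -1, 1].
(H·H^T)[4][4] = Σ_j H[4][j]·H[4][j] = (1)² + (-1)² + (1)² + (1)² + (-1)² + (1)² + (-1)² + (-1)² + (-1)² + (1)² + (1)² + (-1)² + (1)² + (-1)² + (-1)² + (-1)² = 1 + 1 + 1 + 1 + 1 + 1 + 1 + 1 + 1 + 1 + 1 + 1 + 1 + 1 + 1 + 1 = 16.
(H·H^T)[7][2] = Σ_j H[7][j]·H[2][j] = (-1)·(1) + (-1)·(-1) + (1)·(-1) + (-1)·(-1) + (1)·(1) + (1)·(-1) + (-1)·(-1) + (1)·(-1) + (1)·(-1) + (1)·(1) + (1)·(-1) + (1)·(1) + (-1)·(-1) + (-1)·(1) + (-1)·(-1) + (1)·(-1) = -1 + 1 + -1 + 1 + 1 + -1 + 1 + -1 + -1 + 1 + -1 + 1 + 1 + -1 + 1 + -1 = 0.
So rows 7 and 2 are orthogonal; the diagonal entry equals n = 16.

(4,4) entry = 16; (7,2) entry = 0.


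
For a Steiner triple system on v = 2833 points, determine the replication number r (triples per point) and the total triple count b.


An STS(v) is a 2-(v, 3, 1) BIBD: block size k = 3, λ = 1.
Replication: r(k − 1) = λ(v − 1) ⇒ r·2 = 2833 − 1 = 2832 ⇒ r = 1416.
Block count: b = v(v − 1)/6 = 2833·2832/6 = 8023056/6 = 1337176.

r = 1416, b = 1337176.


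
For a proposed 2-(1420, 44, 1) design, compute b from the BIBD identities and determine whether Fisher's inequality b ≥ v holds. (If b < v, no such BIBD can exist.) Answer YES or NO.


r = λ(v − 1)/(k − 1) = 1·1419/43 = 33.
b = vr/k = 1420·33/44 = 1065.
Fisher's inequality: b ≥ v ⇔ 1065 ≥ 1420? NO.

NO


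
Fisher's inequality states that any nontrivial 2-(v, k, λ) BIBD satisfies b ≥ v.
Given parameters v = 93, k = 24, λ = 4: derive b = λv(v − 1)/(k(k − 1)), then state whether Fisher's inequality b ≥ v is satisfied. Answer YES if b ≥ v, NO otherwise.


r = λ(v − 1)/(k − 1) = 4·92/23 = 16.
b = vr/k = 93·16/24 = 62.
Fisher's inequality: b ≥ v ⇔ 62 ≥ 93? NO.

NO


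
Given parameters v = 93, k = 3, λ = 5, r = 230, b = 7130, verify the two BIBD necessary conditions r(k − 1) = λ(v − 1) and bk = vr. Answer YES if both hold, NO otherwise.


Condition (i): r(k − 1) = 230·2 = 460; λ(v − 1) = 5·92 = 460. Match? YES.
Condition (ii): bk = 7130·3 = 21390; vr = 93·230 = 21390. Match? YES.
Both conditions hold? YES.

YES


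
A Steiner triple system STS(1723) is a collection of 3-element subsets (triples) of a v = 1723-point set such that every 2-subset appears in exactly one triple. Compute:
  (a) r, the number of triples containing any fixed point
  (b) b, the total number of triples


An STS(v) is a 2-(v, 3, 1) BIBD: block size k = 3, λ = 1.
Replication: r(k − 1) = λ(v − 1) ⇒ r·2 = 1723 − 1 = 1722 ⇒ r = 861.
Block count: b = v(v − 1)/6 = 1723·1722/6 = 2967006/6 = 494501.
(Check via bk = vr: 494501·3 = 1483503 = 1723·861 = 1483503 ✓.)

r = 861, b = 494501.


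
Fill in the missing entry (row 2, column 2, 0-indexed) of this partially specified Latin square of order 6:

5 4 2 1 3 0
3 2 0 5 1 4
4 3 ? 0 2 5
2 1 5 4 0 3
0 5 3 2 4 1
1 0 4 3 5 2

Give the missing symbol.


Row 2 contains symbols [0, 2, 3, 4, 5] — missing [1].
Column 2 contains symbols [0, 2, 3, 4, 5] — missing [1].
The missing symbol must appear in both missing sets; intersection = [1].
Therefore the hidden value is 1.

Missing value = 1.


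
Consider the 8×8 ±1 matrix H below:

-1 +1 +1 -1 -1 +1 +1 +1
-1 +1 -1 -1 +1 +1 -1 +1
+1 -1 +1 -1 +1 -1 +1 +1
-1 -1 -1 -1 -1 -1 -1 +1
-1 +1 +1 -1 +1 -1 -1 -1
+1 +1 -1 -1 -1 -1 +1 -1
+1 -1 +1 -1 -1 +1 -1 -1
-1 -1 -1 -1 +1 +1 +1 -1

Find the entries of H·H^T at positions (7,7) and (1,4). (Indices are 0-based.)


Row 1 of H: [-1, 1, -1, -1, 1, 1, -1, 1].
Row 4 of H: [-1, 1, 1, -1, 1, -1, -1, -1].
Row 7 of H: [-1, -1, -1, -1, 1, 1, 1, -1].
(H·H^T)[7][7] = Σ_j H[7][j]·H[7][j] = (-1)² + (-1)² + (-1)² + (-1)² + (1)² + (1)² + (1)² + (-1)² = 1 + 1 + 1 + 1 + 1 + 1 + 1 + 1 = 8.
(H·H^T)[1][4] = Σ_j H[1][j]·H[4][j] = (-1)·(-1) + (1)·(1) + (-1)·(1) + (-1)·(-1) + (1)·(1) + (1)·(-1) + (-1)·(-1) + (1)·(-1) = 1 + 1 + -1 + 1 + 1 + -1 + 1 + -1 = 2.
Rows 1 and 4 are not orthogonal (dot product = 2 ≠ 0), so H is not a Hadamard matrix.

(7,7) entry = 8; (1,4) entry = 2.


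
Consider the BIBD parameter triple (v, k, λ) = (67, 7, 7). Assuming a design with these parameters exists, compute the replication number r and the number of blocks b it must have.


Any 2-(v, k, λ) BIBD satisfies two necessary conditions:
  (i)  Each point sits in r blocks, and counting incidences through any fixed point gives r(k − 1) = λ(v − 1), so r = λ(v − 1)/(k − 1).
  (ii) Total incidences bk = vr, so b = vr/k.
Step 1: r = λ(v − 1)/(k − 1) = 7·(67 − 1)/(7 − 1) = 7·66/6 = 462/6 = 77.
Step 2: b = vr/k = 67·77/7 = 5159/7 = 737.
Check integrality: r = 77 ∈ Z ✓, b = 737 ∈ Z ✓.
(These identities are necessary conditions: they determine r and b for any design with these parameters, but do not by themselves prove that one exists.)

r = 77, b = 737.


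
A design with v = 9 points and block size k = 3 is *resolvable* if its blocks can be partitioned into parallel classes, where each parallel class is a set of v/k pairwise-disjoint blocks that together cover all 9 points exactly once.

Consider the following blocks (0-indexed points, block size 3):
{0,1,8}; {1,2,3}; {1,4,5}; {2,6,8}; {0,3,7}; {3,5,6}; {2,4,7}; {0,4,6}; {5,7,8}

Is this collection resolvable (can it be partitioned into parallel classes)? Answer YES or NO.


v = 9, block size k = 3, number of blocks = 9.
For resolvability, blocks must partition into parallel classes of size v/k = 3.
Total blocks must therefore be a multiple of 3: 9 = 3·3 + 0 ⇒ divisible ✓.
Greedy packing gives 3 candidate class(es). Each should be a full parallel class (size 3, covers all 9 points).
  Class 1 (3 blocks): {0,1,8}; {3,5,6}; {2,4,7}. Points covered: [0, 1, 2, 3, 4, 5, 6, 7, 8].
  Class 2 (3 blocks): {1,2,3}; {0,4,6}; {5,7,8}. Points covered: [0, 1, 2, 3, 4, 5, 6, 7, 8].
  Class 3 (3 blocks): {1,4,5}; {2,6,8}; {0,3,7}. Points covered: [0, 1, 2, 3, 4, 5, 6, 7, 8].
All classes full (size 3)? YES. All classes cover every point? YES.
Resolvable? YES.

YES


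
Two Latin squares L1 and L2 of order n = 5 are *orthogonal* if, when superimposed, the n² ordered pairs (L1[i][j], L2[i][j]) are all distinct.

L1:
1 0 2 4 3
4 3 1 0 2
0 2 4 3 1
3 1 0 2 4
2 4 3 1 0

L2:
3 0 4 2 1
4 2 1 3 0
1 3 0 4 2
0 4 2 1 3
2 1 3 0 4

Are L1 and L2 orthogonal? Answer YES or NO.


Form the n² = 25 superimposed pairs (L1[i][j], L2[i][j]), row by row (rows and columns indexed from 0):
row 0: (1,3) (0,0) (2,4) (4,2) (3,1)
row 1: (4,4) (3,2) (1,1) (0,3) (2,0)
row 2: (0,1) (2,3) (4,0) (3,4) (1,2)
row 3: (3,0) (1,4) (0,2) (2,1) (4,3)
row 4: (2,2) (4,1) (3,3) (1,0) (0,4)
Orthogonality requires all 25 pairs distinct.
Check by first coordinate: for each symbol s of L1, list the L2 entries in the n cells where L1 = s; they must all differ.
  L1 = 0: L2 entries (in reading order) 0, 3, 1, 2, 4 — all 5 distinct ✓
  L1 = 1: L2 entries (in reading order) 3, 1, 2, 4, 0 — all 5 distinct ✓
  L1 = 2: L2 entries (in reading order) 4, 0, 3, 1, 2 — all 5 distinct ✓
  L1 = 3: L2 entries (in reading order) 1, 2, 4, 0, 3 — all 5 distinct ✓
  L1 = 4: L2 entries (in reading order) 2, 4, 0, 3, 1 — all 5 distinct ✓
Every symbol of L1 meets every symbol of L2 exactly once, so all 25 pairs are distinct (25 of 25).
Conclusion: YES.

YES


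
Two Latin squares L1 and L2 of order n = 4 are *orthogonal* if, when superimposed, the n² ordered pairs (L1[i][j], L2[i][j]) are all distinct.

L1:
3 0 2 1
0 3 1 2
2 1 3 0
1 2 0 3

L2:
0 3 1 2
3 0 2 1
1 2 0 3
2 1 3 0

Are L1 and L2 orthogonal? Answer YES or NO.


Form the n² = 16 superimposed pairs (L1[i][j], L2[i][j]), row by row (rows and columns indexed from 0):
row 0: (3,0) (0,3) (2,1) (1,2)
row 1: (0,3) (3,0) (1,2) (2,1)
row 2: (2,1) (1,2) (3,0) (0,3)
row 3: (1,2) (2,1) (0,3) (3,0)
Orthogonality requires all 16 pairs distinct.
But the pair (0,3) repeats: cell (0,1) has L1 = 0, L2 = 3, and cell (1,0) has L1 = 0, L2 = 3.
A repeated pair means some other pair never occurs (only 4 distinct pairs out of 16), so the squares are not orthogonal.
Conclusion: NO.

NO


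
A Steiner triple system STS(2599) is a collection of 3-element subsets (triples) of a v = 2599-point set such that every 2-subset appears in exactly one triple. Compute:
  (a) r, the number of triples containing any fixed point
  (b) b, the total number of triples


An STS(v) is a 2-(v, 3, 1) BIBD: block size k = 3, λ = 1.
Replication: r(k − 1) = λ(v − 1) ⇒ r·2 = 2599 − 1 = 2598 ⇒ r = 1299.
Block count: bk = vr ⇒ b·3 = 2599·1299 = 3376101 ⇒ b = 1125367.
(Check via b = v(v − 1)/6 = 2599·2598/6 = 6752202/6 = 1125367.)

r = 1299, b = 1125367.


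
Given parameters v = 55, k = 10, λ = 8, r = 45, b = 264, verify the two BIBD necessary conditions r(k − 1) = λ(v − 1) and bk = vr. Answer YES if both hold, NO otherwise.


Condition (i): r(k − 1) = 45·9 = 405; λ(v − 1) = 8·54 = 432. Match? NO.
Condition (ii): bk = 264·10 = 2640; vr = 55·45 = 2475. Match? NO.
Both conditions hold? NO.

NO


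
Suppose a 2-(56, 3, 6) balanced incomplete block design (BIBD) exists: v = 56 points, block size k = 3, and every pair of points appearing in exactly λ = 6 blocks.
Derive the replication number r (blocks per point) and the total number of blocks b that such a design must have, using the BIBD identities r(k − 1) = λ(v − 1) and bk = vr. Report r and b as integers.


Any 2-(v, k, λ) BIBD satisfies two necessary conditions:
  (i)  Each point sits in r blocks, and counting incidences through any fixed point gives r(k − 1) = λ(v − 1), so r = λ(v − 1)/(k − 1).
  (ii) Total incidences bk = vr, so b = vr/k.
Step 1: r = λ(v − 1)/(k − 1) = 6·(56 − 1)/(3 − 1) = 6·55/2 = 330/2 = 165.
Step 2: b = vr/k = 56·165/3 = 9240/3 = 3080.
Check integrality: r = 165 ∈ Z ✓, b = 3080 ∈ Z ✓.
(These identities are necessary conditions: they determine r and b for any design with these parameters, but do not by themselves prove that one exists.)

r = 165, b = 3080.


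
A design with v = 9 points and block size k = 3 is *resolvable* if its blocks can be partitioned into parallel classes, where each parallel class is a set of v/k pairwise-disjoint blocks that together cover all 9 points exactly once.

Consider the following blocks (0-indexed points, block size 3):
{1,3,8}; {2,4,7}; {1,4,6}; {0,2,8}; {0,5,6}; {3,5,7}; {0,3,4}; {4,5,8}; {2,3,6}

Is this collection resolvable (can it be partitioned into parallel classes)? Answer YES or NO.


v = 9, block size k = 3, number of blocks = 9.
For resolvability, blocks must partition into parallel classes of size v/k = 3.
Total blocks must therefore be a multiple of 3: 9 = 3·3 + 0 ⇒ divisible ✓.
Consider block {0,3,4}. It intersects every other block in the collection, so no parallel class of size 3 can contain it.
Since every block must belong to some parallel class in a resolution, the collection cannot be partitioned into parallel classes.
Resolvable? NO.

NO


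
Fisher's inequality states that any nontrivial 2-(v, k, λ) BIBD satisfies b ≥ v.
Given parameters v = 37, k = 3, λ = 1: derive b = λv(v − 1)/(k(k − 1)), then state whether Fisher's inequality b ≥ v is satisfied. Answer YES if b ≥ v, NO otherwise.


r = λ(v − 1)/(k − 1) = 1·36/2 = 18.
b = vr/k = 37·18/3 = 222.
Fisher's inequality: b ≥ v ⇔ 222 ≥ 37? YES.

YES


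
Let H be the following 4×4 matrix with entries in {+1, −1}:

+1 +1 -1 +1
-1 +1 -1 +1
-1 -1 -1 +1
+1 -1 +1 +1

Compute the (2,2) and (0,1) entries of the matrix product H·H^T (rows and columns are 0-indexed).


Row 0 of H: [1, 1, -1, 1].
Row 1 of H: [-1, 1, -1, 1].
Row 2 of H: [-1, -1, -1, 1].
(H·H^T)[2][2] = Σ_j H[2][j]·H[2][j] = (-1)² + (-1)² + (-1)² + (1)² = 1 + 1 + 1 + 1 = 4.
(H·H^T)[0][1] = Σ_j H[0][j]·H[1][j] = (1)·(-1) + (1)·(1) + (-1)·(-1) + (1)·(1) = -1 + 1 + 1 + 1 = 2.
Rows 0 and 1 are not orthogonal (dot product = 2 ≠ 0), so H is not a Hadamard matrix.

(2,2) entry = 4; (0,1) entry = 2.


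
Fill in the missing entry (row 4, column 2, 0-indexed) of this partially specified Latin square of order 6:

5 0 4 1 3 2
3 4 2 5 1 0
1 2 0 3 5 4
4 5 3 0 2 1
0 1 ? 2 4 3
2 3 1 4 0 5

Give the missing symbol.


Row 4 contains symbols [0, 1, 2, 3, 4] — missing [5].
Column 2 contains symbols [0, 1, 2, 3, 4] — missing [5].
The missing symbol must appear in both missing sets; intersection = [5].
Therefore the hidden value is 5.

Missing value = 5.


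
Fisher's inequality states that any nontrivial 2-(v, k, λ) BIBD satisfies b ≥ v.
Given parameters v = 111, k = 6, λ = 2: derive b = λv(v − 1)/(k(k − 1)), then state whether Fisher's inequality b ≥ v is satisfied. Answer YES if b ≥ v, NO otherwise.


b = λv(v − 1)/(k(k − 1)) = 2·111·110/(6·5) = 24420/30 = 814.
Compare with v = 111: b ≥ v, so Fisher's inequality holds.

YES


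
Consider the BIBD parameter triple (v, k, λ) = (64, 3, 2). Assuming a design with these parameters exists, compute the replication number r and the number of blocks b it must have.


Any 2-(v, k, λ) BIBD satisfies two necessary conditions:
  (i)  Each point sits in r blocks, and counting incidences through any fixed point gives r(k − 1) = λ(v − 1), so r = λ(v − 1)/(k − 1).
  (ii) Total incidences bk = vr, so b = vr/k.
Step 1: r = λ(v − 1)/(k − 1) = 2·(64 − 1)/(3 − 1) = 2·63/2 = 126/2 = 63.
Step 2: b = vr/k = 64·63/3 = 4032/3 = 1344.
Check integrality: r = 63 ∈ Z ✓, b = 1344 ∈ Z ✓.
(These identities are necessary conditions: they determine r and b for any design with these parameters, but do not by themselves prove that one exists.)

r = 63, b = 1344.


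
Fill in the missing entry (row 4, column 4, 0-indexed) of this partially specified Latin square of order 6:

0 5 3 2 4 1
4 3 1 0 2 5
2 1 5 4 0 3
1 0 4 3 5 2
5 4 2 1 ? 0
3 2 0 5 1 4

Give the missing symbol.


Row 4 contains symbols [0, 1, 2, 4, 5] — missing [3].
Column 4 contains symbols [0, 1, 2, 4, 5] — missing [3].
The missing symbol must appear in both missing sets; intersection = [3].
Therefore the hidden value is 3.

Missing value = 3.


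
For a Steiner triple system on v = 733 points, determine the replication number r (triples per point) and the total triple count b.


An STS(v) is a 2-(v, 3, 1) BIBD: block size k = 3, λ = 1.
Replication: r(k − 1) = λ(v − 1) ⇒ r·2 = 733 − 1 = 732 ⇒ r = 366.
Block count: bk = vr ⇒ b·3 = 733·366 = 268278 ⇒ b = 89426.

r = 366, b = 89426.


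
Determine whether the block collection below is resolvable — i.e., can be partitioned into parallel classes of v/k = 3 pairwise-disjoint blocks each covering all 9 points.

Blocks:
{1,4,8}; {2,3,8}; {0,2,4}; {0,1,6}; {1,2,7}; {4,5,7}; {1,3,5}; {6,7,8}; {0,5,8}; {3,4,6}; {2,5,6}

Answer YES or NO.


v = 9, block size k = 3, number of blocks = 11.
For resolvability, blocks must partition into parallel classes of size v/k = 3.
Total blocks must therefore be a multiple of 3: 11 = 3·3 + 2 ⇒ not divisible ✗.
Resolvable? NO.

NO


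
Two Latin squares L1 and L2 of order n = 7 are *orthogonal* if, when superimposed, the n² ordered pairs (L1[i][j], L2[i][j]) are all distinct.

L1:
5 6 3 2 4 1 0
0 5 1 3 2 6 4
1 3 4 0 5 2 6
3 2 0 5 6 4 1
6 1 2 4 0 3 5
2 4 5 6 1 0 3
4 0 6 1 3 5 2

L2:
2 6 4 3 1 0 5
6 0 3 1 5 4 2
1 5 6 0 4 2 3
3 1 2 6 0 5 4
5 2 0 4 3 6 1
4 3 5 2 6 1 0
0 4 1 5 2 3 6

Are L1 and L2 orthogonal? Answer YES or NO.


Form the n² = 49 superimposed pairs (L1[i][j], L2[i][j]), row by row (rows and columns indexed from 0):
row 0: (5,2) (6,6) (3,4) (2,3) (4,1) (1,0) (0,5)
row 1: (0,6) (5,0) (1,3) (3,1) (2,5) (6,4) (4,2)
row 2: (1,1) (3,5) (4,6) (0,0) (5,4) (2,2) (6,3)
row 3: (3,3) (2,1) (0,2) (5,6) (6,0) (4,5) (1,4)
row 4: (6,5) (1,2) (2,0) (4,4) (0,3) (3,6) (5,1)
row 5: (2,4) (4,3) (5,5) (6,2) (1,6) (0,1) (3,0)
row 6: (4,0) (0,4) (6,1) (1,5) (3,2) (5,3) (2,6)
Orthogonality requires all 49 pairs distinct.
Check by first coordinate: for each symbol s of L1, list the L2 entries in the n cells where L1 = s; they must all differ.
  L1 = 0: L2 entries (in reading order) 5, 6, 0, 2, 3, 1, 4 — all 7 distinct ✓
  L1 = 1: L2 entries (in reading order) 0, 3, 1, 4, 2, 6, 5 — all 7 distinct ✓
  L1 = 2: L2 entries (in reading order) 3, 5, 2, 1, 0, 4, 6 — all 7 distinct ✓
  L1 = 3: L2 entries (in reading order) 4, 1, 5, 3, 6, 0, 2 — all 7 distinct ✓
  L1 = 4: L2 entries (in reading order) 1, 2, 6, 5, 4, 3, 0 — all 7 distinct ✓
  L1 = 5: L2 entries (in reading order) 2, 0, 4, 6, 1, 5, 3 — all 7 distinct ✓
  L1 = 6: L2 entries (in reading order) 6, 4, 3, 0, 5, 2, 1 — all 7 distinct ✓
Every symbol of L1 meets every symbol of L2 exactly once, so all 49 pairs are distinct (49 of 49).
Conclusion: YES.

YES


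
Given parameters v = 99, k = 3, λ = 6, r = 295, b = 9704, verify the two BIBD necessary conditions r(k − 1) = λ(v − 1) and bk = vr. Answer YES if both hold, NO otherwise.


Condition (i): r(k − 1) = 295·2 = 590; λ(v − 1) = 6·98 = 588. Match? NO.
Condition (ii): bk = 9704·3 = 29112; vr = 99·295 = 29205. Match? NO.
Both conditions hold? NO.

NO


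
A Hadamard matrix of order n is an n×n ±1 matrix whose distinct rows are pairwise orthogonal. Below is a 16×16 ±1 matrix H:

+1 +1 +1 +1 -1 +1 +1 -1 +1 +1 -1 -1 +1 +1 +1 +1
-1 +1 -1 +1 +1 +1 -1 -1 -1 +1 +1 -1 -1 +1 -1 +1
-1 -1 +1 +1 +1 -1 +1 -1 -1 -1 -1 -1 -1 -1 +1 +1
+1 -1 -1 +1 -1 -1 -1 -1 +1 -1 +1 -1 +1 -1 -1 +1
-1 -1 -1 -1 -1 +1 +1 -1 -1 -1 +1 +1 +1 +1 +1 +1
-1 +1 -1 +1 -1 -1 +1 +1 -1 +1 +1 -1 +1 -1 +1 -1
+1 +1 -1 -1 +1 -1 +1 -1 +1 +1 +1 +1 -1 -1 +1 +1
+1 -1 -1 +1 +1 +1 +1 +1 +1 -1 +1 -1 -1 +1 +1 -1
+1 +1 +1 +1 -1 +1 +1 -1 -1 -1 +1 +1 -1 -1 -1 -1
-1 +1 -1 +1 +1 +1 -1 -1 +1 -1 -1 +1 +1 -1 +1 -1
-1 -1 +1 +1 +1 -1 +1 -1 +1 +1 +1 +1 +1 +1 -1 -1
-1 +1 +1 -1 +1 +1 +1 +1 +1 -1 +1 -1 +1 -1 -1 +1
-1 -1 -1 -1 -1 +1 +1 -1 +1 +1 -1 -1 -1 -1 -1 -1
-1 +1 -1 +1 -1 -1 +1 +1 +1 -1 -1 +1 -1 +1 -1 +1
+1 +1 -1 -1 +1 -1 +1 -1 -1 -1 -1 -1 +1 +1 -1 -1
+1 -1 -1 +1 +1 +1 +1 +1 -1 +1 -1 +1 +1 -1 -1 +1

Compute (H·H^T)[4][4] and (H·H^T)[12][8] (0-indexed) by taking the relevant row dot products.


Row 4 of H: [-1, -1, -1, -1, -1, 1, 1, -1, -1, -1, 1, 1, 1, 1, 1, 1].
Row 8 of H: [1, 1, 1, 1, -1, 1, 1, -1, -1, -1, 1, 1, -1, -1, -1, -1].
Row 12 of H: [-1, -1, -1, -1, -1, 1, 1, -1, 1, 1, -1, -1, -1, -1, -1, -1].
(H·H^T)[4][4] = Σ_j H[4][j]·H[4][j] = (-1)² + (-1)² + (-1)² + (-1)² + (-1)² + (1)² + (1)² + (-1)² + (-1)² + (-1)² + (1)² + (1)² + (1)² + (1)² + (1)² + (1)² = 1 + 1 + 1 + 1 + 1 + 1 + 1 + 1 + 1 + 1 + 1 + 1 + 1 + 1 + 1 + 1 = 16.
(H·H^T)[12][8] = Σ_j H[12][j]·H[8][j] = (-1)·(1) + (-1)·(1) + (-1)·(1) + (-1)·(1) + (-1)·(-1) + (1)·(1) + (1)·(1) + (-1)·(-1) + (1)·(-1) + (1)·(-1) + (-1)·(1) + (-1)·(1) + (-1)·(-1) + (-1)·(-1) + (-1)·(-1) + (-1)·(-1) = -1 + -1 + -1 + -1 + 1 + 1 + 1 + 1 + -1 + -1 + -1 + -1 + 1 + 1 + 1 + 1 = 0.
So rows 12 and 8 are orthogonal; the diagonal entry equals n = 16.

(4,4) entry = 16; (12,8) entry = 0.


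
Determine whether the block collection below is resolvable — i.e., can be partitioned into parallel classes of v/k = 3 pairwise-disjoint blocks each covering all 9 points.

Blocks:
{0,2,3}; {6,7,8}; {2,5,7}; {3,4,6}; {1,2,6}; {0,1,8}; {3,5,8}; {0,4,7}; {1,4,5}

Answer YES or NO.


v = 9, block size k = 3, number of blocks = 9.
For resolvability, blocks must partition into parallel classes of size v/k = 3.
Total blocks must therefore be a multiple of 3: 9 = 3·3 + 0 ⇒ divisible ✓.
Greedy packing gives 3 candidate class(es). Each should be a full parallel class (size 3, covers all 9 points).
  Class 1 (3 blocks): {0,2,3}; {6,7,8}; {1,4,5}. Points covered: [0, 1, 2, 3, 4, 5, 6, 7, 8].
  Class 2 (3 blocks): {2,5,7}; {3,4,6}; {0,1,8}. Points covered: [0, 1, 2, 3, 4, 5, 6, 7, 8].
  Class 3 (3 blocks): {1,2,6}; {3,5,8}; {0,4,7}. Points covered: [0, 1, 2, 3, 4, 5, 6, 7, 8].
All classes full (size 3)? YES. All classes cover every point? YES.
Resolvable? YES.

YES


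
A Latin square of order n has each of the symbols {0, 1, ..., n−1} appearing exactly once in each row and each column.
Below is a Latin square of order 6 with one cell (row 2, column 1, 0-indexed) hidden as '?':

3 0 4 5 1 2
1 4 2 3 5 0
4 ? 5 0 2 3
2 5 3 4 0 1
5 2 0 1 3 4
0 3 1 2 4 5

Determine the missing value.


Row 2 contains symbols [0, 2, 3, 4, 5] — missing [1].
Column 1 contains symbols [0, 2, 3, 4, 5] — missing [1].
The missing symbol must appear in both missing sets; intersection = [1].
Therefore the hidden value is 1.

Missing value = 1.


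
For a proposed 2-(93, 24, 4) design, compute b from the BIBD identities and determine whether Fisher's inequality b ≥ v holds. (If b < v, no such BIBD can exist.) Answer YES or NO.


r = λ(v − 1)/(k − 1) = 4·92/23 = 16.
b = vr/k = 93·16/24 = 62.
Fisher's inequality: b ≥ v ⇔ 62 ≥ 93? NO.

NO


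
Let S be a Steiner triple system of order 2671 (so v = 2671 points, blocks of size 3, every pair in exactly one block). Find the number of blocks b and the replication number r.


An STS(v) is a 2-(v, 3, 1) BIBD: block size k = 3, λ = 1.
Replication: r(k − 1) = λ(v − 1) ⇒ r·2 = 2671 − 1 = 2670 ⇒ r = 1335.
Block count: bk = vr ⇒ b·3 = 2671·1335 = 3565785 ⇒ b = 1188595.

r = 1335, b = 1188595.


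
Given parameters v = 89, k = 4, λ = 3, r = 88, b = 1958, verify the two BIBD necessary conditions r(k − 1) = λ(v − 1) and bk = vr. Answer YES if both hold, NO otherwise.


Condition (i): r(k − 1) = 88·3 = 264; λ(v − 1) = 3·88 = 264. Match? YES.
Condition (ii): bk = 1958·4 = 7832; vr = 89·88 = 7832. Match? YES.
Both conditions hold? YES.

YES


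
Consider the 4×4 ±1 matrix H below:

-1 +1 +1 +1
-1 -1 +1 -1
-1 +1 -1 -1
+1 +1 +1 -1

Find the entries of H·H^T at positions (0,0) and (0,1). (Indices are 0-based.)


Row 0 of H: [-1, 1, 1, 1].
Row 1 of H: [-1, -1, 1, -1].
(H·H^T)[0][0] = Σ_j H[0][j]·H[0][j] = (-1)² + (1)² + (1)² + (1)² = 1 + 1 + 1 + 1 = 4.
(H·H^T)[0][1] = Σ_j H[0][j]·H[1][j] = (-1)·(-1) + (1)·(-1) + (1)·(1) + (1)·(-1) = 1 + -1 + 1 + -1 = 0.
So rows 0 and 1 are orthogonal; the diagonal entry equals n = 4.

(0,0) entry = 4; (0,1) entry = 0.


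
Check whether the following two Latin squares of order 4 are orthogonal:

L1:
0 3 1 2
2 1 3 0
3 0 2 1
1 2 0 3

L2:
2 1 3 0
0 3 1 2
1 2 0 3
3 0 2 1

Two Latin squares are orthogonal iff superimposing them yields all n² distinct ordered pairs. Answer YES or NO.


Form the n² = 16 superimposed pairs (L1[i][j], L2[i][j]), row by row (rows and columns indexed from 0):
row 0: (0,2) (3,1) (1,3) (2,0)
row 1: (2,0) (1,3) (3,1) (0,2)
row 2: (3,1) (0,2) (2,0) (1,3)
row 3: (1,3) (2,0) (0,2) (3,1)
Orthogonality requires all 16 pairs distinct.
But the pair (2,0) repeats: cell (0,3) has L1 = 2, L2 = 0, and cell (1,0) has L1 = 2, L2 = 0.
A repeated pair means some other pair never occurs (only 4 distinct pairs out of 16), so the squares are not orthogonal.
Conclusion: NO.

NO


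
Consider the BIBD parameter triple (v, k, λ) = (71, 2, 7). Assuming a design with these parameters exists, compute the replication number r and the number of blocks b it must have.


Any 2-(v, k, λ) BIBD satisfies two necessary conditions:
  (i)  Each point sits in r blocks, and counting incidences through any fixed point gives r(k − 1) = λ(v − 1), so r = λ(v − 1)/(k − 1).
  (ii) Total incidences bk = vr, so b = vr/k.
Step 1: r = λ(v − 1)/(k − 1) = 7·(71 − 1)/(2 − 1) = 7·70/1 = 490/1 = 490.
Step 2: b = vr/k = 71·490/2 = 34790/2 = 17395.
Check integrality: r = 490 ∈ Z ✓, b = 17395 ∈ Z ✓.
(These identities are necessary conditions: they determine r and b for any design with these parameters, but do not by themselves prove that one exists.)

r = 490, b = 17395.


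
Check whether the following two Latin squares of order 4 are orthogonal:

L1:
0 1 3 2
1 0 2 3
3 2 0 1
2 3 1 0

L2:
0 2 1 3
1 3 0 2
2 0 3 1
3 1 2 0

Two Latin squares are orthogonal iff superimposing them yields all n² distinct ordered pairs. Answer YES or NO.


Form the n² = 16 superimposed pairs (L1[i][j], L2[i][j]), row by row (rows and columns indexed from 0):
row 0: (0,0) (1,2) (3,1) (2,3)
row 1: (1,1) (0,3) (2,0) (3,2)
row 2: (3,2) (2,0) (0,3) (1,1)
row 3: (2,3) (3,1) (1,2) (0,0)
Orthogonality requires all 16 pairs distinct.
But the pair (3,2) repeats: cell (1,3) has L1 = 3, L2 = 2, and cell (2,0) has L1 = 3, L2 = 2.
A repeated pair means some other pair never occurs (only 8 distinct pairs out of 16), so the squares are not orthogonal.
Conclusion: NO.

NO


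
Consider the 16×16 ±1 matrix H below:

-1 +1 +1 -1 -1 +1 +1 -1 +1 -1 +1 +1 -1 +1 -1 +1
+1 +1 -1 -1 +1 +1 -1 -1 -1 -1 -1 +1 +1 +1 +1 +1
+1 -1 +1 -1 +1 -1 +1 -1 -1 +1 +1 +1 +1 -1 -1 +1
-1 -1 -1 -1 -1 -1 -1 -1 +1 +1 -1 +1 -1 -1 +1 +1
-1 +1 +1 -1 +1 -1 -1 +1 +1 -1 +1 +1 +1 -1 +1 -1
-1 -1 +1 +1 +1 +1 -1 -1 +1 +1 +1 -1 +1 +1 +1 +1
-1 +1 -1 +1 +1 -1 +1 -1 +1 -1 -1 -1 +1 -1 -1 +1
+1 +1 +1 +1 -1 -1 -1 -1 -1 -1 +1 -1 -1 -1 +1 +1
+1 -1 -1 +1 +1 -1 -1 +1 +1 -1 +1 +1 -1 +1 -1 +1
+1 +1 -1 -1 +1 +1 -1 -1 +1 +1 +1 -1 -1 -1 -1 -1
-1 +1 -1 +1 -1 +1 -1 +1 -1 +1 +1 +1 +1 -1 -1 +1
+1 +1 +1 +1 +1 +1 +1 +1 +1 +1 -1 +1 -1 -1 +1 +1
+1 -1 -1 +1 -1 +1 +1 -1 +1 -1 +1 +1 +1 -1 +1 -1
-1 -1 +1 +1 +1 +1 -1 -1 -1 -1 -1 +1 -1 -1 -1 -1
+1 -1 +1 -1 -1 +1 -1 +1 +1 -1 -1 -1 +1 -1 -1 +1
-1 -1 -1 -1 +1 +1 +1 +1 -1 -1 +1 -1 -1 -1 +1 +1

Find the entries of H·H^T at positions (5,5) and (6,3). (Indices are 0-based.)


Row 3 of H: [-1, -1, -1, -1, -1, -1, -1, -1, 1, 1, -1, 1, -1, -1, 1, 1].
Row 5 of H: [-1, -1, 1, 1, 1, 1, -1, -1, 1, 1, 1, -1, 1, 1, 1, 1].
Row 6 of H: [-1, 1, -1, 1, 1, -1, 1, -1, 1, -1, -1, -1, 1, -1, -1, 1].
(H·H^T)[5][5] = Σ_j H[5][j]·H[5][j] = (-1)² + (-1)² + (1)² + (1)² + (1)² + (1)² + (-1)² + (-1)² + (1)² + (1)² + (1)² + (-1)² + (1)² + (1)² + (1)² + (1)² = 1 + 1 + 1 + 1 + 1 + 1 + 1 + 1 + 1 + 1 + 1 + 1 + 1 + 1 + 1 + 1 = 16.
(H·H^T)[6][3] = Σ_j H[6][j]·H[3][j] = (-1)·(-1) + (1)·(-1) + (-1)·(-1) + (1)·(-1) + (1)·(-1) + (-1)·(-1) + (1)·(-1) + (-1)·(-1) + (1)·(1) + (-1)·(1) + (-1)·(-1) + (-1)·(1) + (1)·(-1) + (-1)·(-1) + (-1)·(1) + (1)·(1) = 1 + -1 + 1 + -1 + -1 + 1 + -1 + 1 + 1 + -1 + 1 + -1 + -1 + 1 + -1 + 1 = 0.
So rows 6 and 3 are orthogonal; the diagonal entry equals n = 16.

(5,5) entry = 16; (6,3) entry = 0.


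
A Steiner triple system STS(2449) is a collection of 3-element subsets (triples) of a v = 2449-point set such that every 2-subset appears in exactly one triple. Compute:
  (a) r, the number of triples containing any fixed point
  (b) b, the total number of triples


An STS(v) is a 2-(v, 3, 1) BIBD: block size k = 3, λ = 1.
Replication: r(k − 1) = λ(v − 1) ⇒ r·2 = 2449 − 1 = 2448 ⇒ r = 1224.
Block count: b = v(v − 1)/6 = 2449·2448/6 = 5995152/6 = 999192.

r = 1224, b = 999192.


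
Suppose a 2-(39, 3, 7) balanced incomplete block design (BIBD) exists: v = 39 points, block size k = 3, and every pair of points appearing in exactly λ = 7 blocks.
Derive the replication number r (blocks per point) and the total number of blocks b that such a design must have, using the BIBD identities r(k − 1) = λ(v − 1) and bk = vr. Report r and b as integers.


Any 2-(v, k, λ) BIBD satisfies two necessary conditions:
  (i)  Each point sits in r blocks, and counting incidences through any fixed point gives r(k − 1) = λ(v − 1), so r = λ(v − 1)/(k − 1).
  (ii) Total incidences bk = vr, so b = vr/k.
Step 1: r = λ(v − 1)/(k − 1) = 7·(39 − 1)/(3 − 1) = 7·38/2 = 266/2 = 133.
Step 2: b = vr/k = 39·133/3 = 5187/3 = 1729.
Check integrality: r = 133 ∈ Z ✓, b = 1729 ∈ Z ✓.
(These identities are necessary conditions: they determine r and b for any design with these parameters, but do not by themselves prove that one exists.)

r = 133, b = 1729.


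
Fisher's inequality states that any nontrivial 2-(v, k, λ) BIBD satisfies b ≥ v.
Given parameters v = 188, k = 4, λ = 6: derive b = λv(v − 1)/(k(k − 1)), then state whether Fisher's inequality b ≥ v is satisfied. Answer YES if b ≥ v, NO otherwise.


r = λ(v − 1)/(k − 1) = 6·187/3 = 374.
b = vr/k = 188·374/4 = 17578.
Fisher's inequality: b ≥ v ⇔ 17578 ≥ 188? YES.

YES


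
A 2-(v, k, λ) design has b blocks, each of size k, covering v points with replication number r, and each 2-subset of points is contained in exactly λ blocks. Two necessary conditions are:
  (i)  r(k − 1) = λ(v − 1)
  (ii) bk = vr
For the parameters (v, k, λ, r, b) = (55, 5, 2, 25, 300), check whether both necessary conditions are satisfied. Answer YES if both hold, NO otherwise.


Condition (i): r(k − 1) = 25·4 = 100; λ(v − 1) = 2·54 = 108. Match? NO.
Condition (ii): bk = 300·5 = 1500; vr = 55·25 = 1375. Match? NO.
Both conditions hold? NO.

NO


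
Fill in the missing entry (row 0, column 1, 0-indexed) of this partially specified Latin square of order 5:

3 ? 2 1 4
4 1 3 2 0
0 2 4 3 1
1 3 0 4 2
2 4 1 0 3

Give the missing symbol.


Row 0 contains symbols [1, 2, 3, 4] — missing [0].
Column 1 contains symbols [1, 2, 3, 4] — missing [0].
The missing symbol must appear in both missing sets; intersection = [0].
Therefore the hidden value is 0.

Missing value = 0.


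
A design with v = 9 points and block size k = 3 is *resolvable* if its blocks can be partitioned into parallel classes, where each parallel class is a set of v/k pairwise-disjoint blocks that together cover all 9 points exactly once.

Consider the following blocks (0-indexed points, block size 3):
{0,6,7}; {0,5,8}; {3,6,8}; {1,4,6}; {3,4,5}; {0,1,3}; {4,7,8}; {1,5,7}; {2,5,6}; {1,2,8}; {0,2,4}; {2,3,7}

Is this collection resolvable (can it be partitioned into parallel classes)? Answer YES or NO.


v = 9, block size k = 3, number of blocks = 12.
For resolvability, blocks must partition into parallel classes of size v/k = 3.
Total blocks must therefore be a multiple of 3: 12 = 3·4 + 0 ⇒ divisible ✓.
Greedy packing gives 4 candidate class(es). Each should be a full parallel class (size 3, covers all 9 points).
  Class 1 (3 blocks): {0,6,7}; {3,4,5}; {1,2,8}. Points covered: [0, 1, 2, 3, 4, 5, 6, 7, 8].
  Class 2 (3 blocks): {0,5,8}; {1,4,6}; {2,3,7}. Points covered: [0, 1, 2, 3, 4, 5, 6, 7, 8].
  Class 3 (3 blocks): {3,6,8}; {1,5,7}; {0,2,4}. Points covered: [0, 1, 2, 3, 4, 5, 6, 7, 8].
  Class 4 (3 blocks): {0,1,3}; {4,7,8}; {2,5,6}. Points covered: [0, 1, 2, 3, 4, 5, 6, 7, 8].
All classes full (size 3)? YES. All classes cover every point? YES.
Resolvable? YES.

YES


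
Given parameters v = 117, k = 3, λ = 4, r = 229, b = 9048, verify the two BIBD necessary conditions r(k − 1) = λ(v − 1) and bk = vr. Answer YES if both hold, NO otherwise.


Condition (i): r(k − 1) = 229·2 = 458; λ(v − 1) = 4·116 = 464. Match? NO.
Condition (ii): bk = 9048·3 = 27144; vr = 117·229 = 26793. Match? NO.
Both conditions hold? NO.

NO


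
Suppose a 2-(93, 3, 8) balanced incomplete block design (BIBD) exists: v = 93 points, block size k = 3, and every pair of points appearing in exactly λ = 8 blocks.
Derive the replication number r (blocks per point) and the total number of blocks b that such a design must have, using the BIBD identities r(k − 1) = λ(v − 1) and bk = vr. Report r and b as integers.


Any 2-(v, k, λ) BIBD satisfies two necessary conditions:
  (i)  Each point sits in r blocks, and counting incidences through any fixed point gives r(k − 1) = λ(v − 1), so r = λ(v − 1)/(k − 1).
  (ii) Total incidences bk = vr, so b = vr/k.
Step 1: r = λ(v − 1)/(k − 1) = 8·(93 − 1)/(3 − 1) = 8·92/2 = 736/2 = 368.
Step 2: b = vr/k = 93·368/3 = 34224/3 = 11408.
Check integrality: r = 368 ∈ Z ✓, b = 11408 ∈ Z ✓.
(These identities are necessary conditions: they determine r and b for any design with these parameters, but do not by themselves prove that one exists.)

r = 368, b = 11408.


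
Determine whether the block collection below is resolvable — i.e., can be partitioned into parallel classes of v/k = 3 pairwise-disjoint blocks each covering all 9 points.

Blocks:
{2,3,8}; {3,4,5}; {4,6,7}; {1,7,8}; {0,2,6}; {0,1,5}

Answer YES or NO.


v = 9, block size k = 3, number of blocks = 6.
For resolvability, blocks must partition into parallel classes of size v/k = 3.
Total blocks must therefore be a multiple of 3: 6 = 3·2 + 0 ⇒ divisible ✓.
Greedy packing gives 2 candidate class(es). Each should be a full parallel class (size 3, covers all 9 points).
  Class 1 (3 blocks): {2,3,8}; {4,6,7}; {0,1,5}. Points covered: [0, 1, 2, 3, 4, 5, 6, 7, 8].
  Class 2 (3 blocks): {3,4,5}; {1,7,8}; {0,2,6}. Points covered: [0, 1, 2, 3, 4, 5, 6, 7, 8].
All classes full (size 3)? YES. All classes cover every point? YES.
Resolvable? YES.

YES


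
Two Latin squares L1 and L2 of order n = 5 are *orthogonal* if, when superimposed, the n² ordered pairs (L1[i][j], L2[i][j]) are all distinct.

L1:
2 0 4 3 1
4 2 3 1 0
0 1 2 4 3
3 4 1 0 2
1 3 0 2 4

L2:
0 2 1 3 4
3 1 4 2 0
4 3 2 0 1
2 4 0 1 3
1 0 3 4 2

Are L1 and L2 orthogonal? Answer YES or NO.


Form the n² = 25 superimposed pairs (L1[i][j], L2[i][j]), row by row (rows and columns indexed from 0):
row 0: (2,0) (0,2) (4,1) (3,3) (1,4)
row 1: (4,3) (2,1) (3,4) (1,2) (0,0)
row 2: (0,4) (1,3) (2,2) (4,0) (3,1)
row 3: (3,2) (4,4) (1,0) (0,1) (2,3)
row 4: (1,1) (3,0) (0,3) (2,4) (4,2)
Orthogonality requires all 25 pairs distinct.
Check by first coordinate: for each symbol s of L1, list the L2 entries in the n cells where L1 = s; they must all differ.
  L1 = 0: L2 entries (in reading order) 2, 0, 4, 1, 3 — all 5 distinct ✓
  L1 = 1: L2 entries (in reading order) 4, 2, 3, 0, 1 — all 5 distinct ✓
  L1 = 2: L2 entries (in reading order) 0, 1, 2, 3, 4 — all 5 distinct ✓
  L1 = 3: L2 entries (in reading order) 3, 4, 1, 2, 0 — all 5 distinct ✓
  L1 = 4: L2 entries (in reading order) 1, 3, 0, 4, 2 — all 5 distinct ✓
Every symbol of L1 meets every symbol of L2 exactly once, so all 25 pairs are distinct (25 of 25).
Conclusion: YES.

YES


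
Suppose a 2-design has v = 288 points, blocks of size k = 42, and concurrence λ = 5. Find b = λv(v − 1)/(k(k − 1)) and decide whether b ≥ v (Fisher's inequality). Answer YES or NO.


b = λv(v − 1)/(k(k − 1)) = 5·288·287/(42·41) = 413280/1722 = 240.
Compare with v = 288: b < v, so Fisher's inequality fails.

NO


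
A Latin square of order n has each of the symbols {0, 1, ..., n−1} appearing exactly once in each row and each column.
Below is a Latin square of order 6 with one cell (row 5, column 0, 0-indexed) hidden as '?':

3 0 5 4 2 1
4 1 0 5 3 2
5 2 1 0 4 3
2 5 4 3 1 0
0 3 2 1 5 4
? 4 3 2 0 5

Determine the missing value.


Row 5 contains symbols [0, 2, 3, 4, 5] — missing [1].
Column 0 contains symbols [0, 2, 3, 4, 5] — missing [1].
The missing symbol must appear in both missing sets; intersection = [1].
Therefore the hidden value is 1.

Missing value = 1.


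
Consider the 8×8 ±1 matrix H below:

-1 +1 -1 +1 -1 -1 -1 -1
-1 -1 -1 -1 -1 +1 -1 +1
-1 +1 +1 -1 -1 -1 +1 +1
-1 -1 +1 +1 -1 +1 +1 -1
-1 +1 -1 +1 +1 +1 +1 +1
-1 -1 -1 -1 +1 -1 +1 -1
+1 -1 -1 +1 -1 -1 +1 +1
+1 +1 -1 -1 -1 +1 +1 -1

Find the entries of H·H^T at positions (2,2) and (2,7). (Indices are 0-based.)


Row 2 of H: [-1, 1, 1, -1, -1, -1, 1, 1].
Row 7 of H: [1, 1, -1, -1, -1, 1, 1, -1].
(H·H^T)[2][2] = Σ_j H[2][j]·H[2][j] = (-1)² + (1)² + (1)² + (-1)² + (-1)² + (-1)² + (1)² + (1)² = 1 + 1 + 1 + 1 + 1 + 1 + 1 + 1 = 8.
(H·H^T)[2][7] = Σ_j H[2][j]·H[7][j] = (-1)·(1) + (1)·(1) + (1)·(-1) + (-1)·(-1) + (-1)·(-1) + (-1)·(1) + (1)·(1) + (1)·(-1) = -1 + 1 + -1 + 1 + 1 + -1 + 1 + -1 = 0.
So rows 2 and 7 are orthogonal; the diagonal entry equals n = 8.

(2,2) entry = 8; (2,7) entry = 0.
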